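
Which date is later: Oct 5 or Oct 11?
Oct 11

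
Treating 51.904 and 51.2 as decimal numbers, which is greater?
51.904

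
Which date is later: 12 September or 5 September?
12 September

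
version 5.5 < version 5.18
True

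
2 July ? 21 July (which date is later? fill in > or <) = <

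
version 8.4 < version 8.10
True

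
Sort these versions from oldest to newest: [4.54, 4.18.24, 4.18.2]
[4.18.2, 4.18.24, 4.54]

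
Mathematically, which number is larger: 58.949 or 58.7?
58.949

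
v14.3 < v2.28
False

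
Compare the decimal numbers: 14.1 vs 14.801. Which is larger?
14.801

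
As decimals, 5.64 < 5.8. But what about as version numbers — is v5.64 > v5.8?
True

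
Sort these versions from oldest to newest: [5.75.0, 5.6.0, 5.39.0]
[5.6.0, 5.39.0, 5.75.0]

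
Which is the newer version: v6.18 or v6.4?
v6.18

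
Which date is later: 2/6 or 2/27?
2/27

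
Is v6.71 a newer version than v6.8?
Yes. Version numbers are compared segment by segment as integers, not as decimals: minor version 71 > 8, so v6.71 > v6.8 (even though the decimal 6.71 < 6.8).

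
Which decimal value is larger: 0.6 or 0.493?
0.6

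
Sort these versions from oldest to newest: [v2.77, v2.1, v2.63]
[v2.1, v2.63, v2.77]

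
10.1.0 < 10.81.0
True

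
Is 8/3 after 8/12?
No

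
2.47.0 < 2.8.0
False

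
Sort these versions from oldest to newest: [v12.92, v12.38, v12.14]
[v12.14, v12.38, v12.92]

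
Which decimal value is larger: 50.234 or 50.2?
50.234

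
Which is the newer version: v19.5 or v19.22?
v19.22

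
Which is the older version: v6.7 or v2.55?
v2.55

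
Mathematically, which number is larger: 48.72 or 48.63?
48.72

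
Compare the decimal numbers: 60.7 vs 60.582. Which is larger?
60.7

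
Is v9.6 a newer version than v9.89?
No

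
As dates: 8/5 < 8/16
True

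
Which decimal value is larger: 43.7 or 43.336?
43.7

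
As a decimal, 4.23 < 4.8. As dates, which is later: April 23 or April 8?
April 23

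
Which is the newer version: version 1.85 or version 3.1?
version 3.1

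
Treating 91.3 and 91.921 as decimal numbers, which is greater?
91.921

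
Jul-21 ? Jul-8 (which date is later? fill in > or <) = >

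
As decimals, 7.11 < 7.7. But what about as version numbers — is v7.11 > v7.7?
True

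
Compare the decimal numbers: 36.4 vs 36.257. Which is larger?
36.4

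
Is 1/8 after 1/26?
No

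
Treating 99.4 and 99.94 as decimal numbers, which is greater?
99.94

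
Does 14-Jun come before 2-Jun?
No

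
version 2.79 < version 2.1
False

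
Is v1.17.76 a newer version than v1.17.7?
Yes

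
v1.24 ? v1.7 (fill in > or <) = >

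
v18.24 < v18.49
True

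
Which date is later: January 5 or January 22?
January 22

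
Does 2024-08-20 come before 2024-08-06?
No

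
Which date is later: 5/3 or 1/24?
5/3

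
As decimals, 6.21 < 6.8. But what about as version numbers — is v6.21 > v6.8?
True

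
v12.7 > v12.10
False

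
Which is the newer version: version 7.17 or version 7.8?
version 7.17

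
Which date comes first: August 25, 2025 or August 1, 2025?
August 1, 2025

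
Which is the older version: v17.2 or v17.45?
v17.2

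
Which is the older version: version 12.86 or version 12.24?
version 12.24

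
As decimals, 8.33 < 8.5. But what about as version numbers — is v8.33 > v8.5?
True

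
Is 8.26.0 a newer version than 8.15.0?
Yes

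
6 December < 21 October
False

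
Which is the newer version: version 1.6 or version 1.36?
version 1.36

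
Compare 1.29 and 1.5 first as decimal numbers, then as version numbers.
As decimals: 1.29 < 1.5. As versions: v1.29 > v1.5 (minor version 29 > 5).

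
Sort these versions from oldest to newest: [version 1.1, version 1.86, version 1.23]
[version 1.1, version 1.23, version 1.86]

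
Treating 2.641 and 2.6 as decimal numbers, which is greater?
2.641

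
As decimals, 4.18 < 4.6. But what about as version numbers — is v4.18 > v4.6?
True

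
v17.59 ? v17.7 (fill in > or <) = >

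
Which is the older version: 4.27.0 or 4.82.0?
4.27.0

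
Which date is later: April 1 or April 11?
April 11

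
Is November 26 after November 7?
Yes. Day 26 comes after day 7 in November — this is a date comparison, not a decimal one (the decimal 11.26 would be smaller than 11.7).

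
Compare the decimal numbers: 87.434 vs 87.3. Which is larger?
87.434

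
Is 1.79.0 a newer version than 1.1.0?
Yes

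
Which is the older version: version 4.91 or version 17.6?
version 4.91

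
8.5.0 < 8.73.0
True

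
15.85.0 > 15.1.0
True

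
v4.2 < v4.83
True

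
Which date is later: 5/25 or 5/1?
5/25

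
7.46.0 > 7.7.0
True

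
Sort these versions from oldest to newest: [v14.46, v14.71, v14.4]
[v14.4, v14.46, v14.71]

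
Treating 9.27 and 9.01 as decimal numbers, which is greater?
9.27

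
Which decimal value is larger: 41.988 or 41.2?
41.988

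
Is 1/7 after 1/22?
No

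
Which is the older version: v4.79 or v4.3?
v4.3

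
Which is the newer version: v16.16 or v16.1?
v16.16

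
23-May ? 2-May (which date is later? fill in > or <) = >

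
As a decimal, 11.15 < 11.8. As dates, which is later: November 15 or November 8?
November 15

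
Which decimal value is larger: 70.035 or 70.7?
70.7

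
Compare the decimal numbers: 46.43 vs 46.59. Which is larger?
46.59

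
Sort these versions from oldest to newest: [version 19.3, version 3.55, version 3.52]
[version 3.52, version 3.55, version 19.3]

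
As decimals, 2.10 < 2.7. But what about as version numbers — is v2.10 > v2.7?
True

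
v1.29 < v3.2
True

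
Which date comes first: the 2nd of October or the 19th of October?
the 2nd of October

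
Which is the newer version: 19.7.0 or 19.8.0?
19.8.0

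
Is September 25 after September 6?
Yes. Day 25 comes after day 6 in September — this is a date comparison, not a decimal one (the decimal 9.25 would be smaller than 9.6).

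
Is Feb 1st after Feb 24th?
No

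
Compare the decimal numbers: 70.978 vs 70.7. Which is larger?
70.978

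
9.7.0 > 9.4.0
True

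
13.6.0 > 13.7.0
False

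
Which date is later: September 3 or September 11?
September 11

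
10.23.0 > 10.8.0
True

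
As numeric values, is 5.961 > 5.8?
True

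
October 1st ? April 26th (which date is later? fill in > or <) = >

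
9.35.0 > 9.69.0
False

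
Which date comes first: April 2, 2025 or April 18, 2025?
April 2, 2025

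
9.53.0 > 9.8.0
True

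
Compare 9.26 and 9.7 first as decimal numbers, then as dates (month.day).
As decimals: 9.26 < 9.7. As dates: 9/26 is later than 9/7 (day 26 > day 7).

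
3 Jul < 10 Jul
True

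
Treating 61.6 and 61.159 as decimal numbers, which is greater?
61.6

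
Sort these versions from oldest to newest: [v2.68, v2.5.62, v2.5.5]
[v2.5.5, v2.5.62, v2.68]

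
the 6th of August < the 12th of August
True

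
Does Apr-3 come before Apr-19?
Yes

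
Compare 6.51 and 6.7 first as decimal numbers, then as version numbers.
As decimals: 6.51 < 6.7. As versions: v6.51 > v6.7 (minor version 51 > 7).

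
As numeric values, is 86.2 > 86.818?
False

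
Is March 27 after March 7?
Yes. Day 27 comes after day 7 in March — this is a date comparison, not a decimal one (the decimal 3.27 would be smaller than 3.7).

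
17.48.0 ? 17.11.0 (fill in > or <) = >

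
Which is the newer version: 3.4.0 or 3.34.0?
3.34.0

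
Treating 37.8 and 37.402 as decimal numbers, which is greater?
37.8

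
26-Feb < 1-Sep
True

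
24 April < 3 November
True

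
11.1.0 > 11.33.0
False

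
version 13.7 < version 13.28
True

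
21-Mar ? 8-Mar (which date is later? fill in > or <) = >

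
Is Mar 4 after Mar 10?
No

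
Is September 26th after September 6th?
Yes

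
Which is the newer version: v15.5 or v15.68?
v15.68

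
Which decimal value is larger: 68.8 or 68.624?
68.8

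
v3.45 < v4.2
True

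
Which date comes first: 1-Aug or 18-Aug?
1-Aug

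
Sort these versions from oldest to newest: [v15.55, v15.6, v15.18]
[v15.6, v15.18, v15.55]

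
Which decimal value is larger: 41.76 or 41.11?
41.76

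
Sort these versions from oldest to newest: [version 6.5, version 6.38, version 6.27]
[version 6.5, version 6.27, version 6.38]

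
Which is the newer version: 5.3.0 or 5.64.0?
5.64.0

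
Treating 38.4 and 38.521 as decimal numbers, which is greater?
38.521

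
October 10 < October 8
False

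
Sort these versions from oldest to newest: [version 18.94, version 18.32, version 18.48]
[version 18.32, version 18.48, version 18.94]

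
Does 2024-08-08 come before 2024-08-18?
Yes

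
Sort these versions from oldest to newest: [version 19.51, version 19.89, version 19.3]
[version 19.3, version 19.51, version 19.89]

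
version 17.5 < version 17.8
True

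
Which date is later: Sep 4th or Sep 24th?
Sep 24th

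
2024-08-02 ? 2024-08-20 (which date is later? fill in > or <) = <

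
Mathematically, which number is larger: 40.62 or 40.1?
40.62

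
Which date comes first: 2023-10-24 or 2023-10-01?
2023-10-01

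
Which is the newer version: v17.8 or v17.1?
v17.8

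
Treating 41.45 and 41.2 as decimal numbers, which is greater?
41.45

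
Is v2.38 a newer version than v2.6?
Yes. Version numbers are compared segment by segment as integers, not as decimals: minor version 38 > 6, so v2.38 > v2.6 (even though the decimal 2.38 < 2.6).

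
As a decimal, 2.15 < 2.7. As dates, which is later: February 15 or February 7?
February 15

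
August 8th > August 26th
False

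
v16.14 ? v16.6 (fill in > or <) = >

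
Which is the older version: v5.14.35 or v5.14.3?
v5.14.3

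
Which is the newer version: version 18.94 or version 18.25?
version 18.94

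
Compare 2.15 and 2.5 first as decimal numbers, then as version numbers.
As decimals: 2.15 < 2.5. As versions: v2.15 > v2.5 (minor version 15 > 5).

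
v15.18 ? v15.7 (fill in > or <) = >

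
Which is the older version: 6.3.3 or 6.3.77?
6.3.3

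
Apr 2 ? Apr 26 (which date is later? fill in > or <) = <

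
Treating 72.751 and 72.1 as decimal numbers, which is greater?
72.751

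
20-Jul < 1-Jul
False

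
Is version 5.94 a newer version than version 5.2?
Yes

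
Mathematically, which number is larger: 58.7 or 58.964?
58.964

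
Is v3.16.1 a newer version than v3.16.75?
No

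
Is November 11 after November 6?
Yes. Day 11 comes after day 6 in November — this is a date comparison, not a decimal one (the decimal 11.11 would be smaller than 11.6).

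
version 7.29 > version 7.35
False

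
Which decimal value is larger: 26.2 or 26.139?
26.2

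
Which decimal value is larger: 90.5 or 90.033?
90.5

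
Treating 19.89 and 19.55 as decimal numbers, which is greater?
19.89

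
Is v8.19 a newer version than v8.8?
Yes. Version numbers are compared segment by segment as integers, not as decimals: minor version 19 > 8, so v8.19 > v8.8 (even though the decimal 8.19 < 8.8).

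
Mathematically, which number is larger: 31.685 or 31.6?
31.685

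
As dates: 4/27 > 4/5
True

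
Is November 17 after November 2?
Yes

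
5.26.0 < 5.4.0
False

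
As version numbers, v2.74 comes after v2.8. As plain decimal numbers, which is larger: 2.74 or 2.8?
2.8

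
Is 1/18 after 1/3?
Yes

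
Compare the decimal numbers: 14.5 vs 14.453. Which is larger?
14.5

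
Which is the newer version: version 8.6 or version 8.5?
version 8.6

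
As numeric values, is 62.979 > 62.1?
True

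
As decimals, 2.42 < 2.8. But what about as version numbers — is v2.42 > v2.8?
True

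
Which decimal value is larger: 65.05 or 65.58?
65.58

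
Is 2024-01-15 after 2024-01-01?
Yes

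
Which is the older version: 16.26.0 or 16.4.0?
16.4.0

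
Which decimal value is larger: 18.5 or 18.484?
18.5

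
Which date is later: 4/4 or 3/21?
4/4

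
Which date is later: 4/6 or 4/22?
4/22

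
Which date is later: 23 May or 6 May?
23 May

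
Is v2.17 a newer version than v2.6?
Yes. Version numbers are compared segment by segment as integers, not as decimals: minor version 17 > 6, so v2.17 > v2.6 (even though the decimal 2.17 < 2.6).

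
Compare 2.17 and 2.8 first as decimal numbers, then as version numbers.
As decimals: 2.17 < 2.8. As versions: v2.17 > v2.8 (minor version 17 > 8).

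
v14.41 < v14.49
True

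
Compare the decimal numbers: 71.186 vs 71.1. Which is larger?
71.186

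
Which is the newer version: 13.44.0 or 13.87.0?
13.87.0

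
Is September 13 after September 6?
Yes. Day 13 comes after day 6 in September — this is a date comparison, not a decimal one (the decimal 9.13 would be smaller than 9.6).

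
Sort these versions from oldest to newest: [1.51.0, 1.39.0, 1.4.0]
[1.4.0, 1.39.0, 1.51.0]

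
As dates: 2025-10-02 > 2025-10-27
False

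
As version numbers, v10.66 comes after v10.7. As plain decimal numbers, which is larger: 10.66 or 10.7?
10.7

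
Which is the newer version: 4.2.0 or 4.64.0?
4.64.0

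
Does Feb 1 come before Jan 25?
No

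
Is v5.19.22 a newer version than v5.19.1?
Yes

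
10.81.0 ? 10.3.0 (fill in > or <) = >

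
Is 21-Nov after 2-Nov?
Yes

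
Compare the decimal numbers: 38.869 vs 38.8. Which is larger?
38.869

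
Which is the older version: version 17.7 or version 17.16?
version 17.7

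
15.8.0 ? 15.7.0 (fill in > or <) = >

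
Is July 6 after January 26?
Yes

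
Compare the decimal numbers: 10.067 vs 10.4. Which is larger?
10.4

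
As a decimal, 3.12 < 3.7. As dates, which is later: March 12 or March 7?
March 12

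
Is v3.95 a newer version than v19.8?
No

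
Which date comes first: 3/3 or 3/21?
3/3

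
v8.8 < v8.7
False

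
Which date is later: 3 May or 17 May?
17 May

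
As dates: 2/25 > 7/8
False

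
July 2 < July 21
True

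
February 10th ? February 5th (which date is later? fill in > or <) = >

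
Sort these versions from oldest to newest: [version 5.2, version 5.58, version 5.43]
[version 5.2, version 5.43, version 5.58]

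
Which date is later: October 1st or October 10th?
October 10th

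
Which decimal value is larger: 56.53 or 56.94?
56.94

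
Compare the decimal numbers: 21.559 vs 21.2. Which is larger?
21.559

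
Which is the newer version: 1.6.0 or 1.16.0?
1.16.0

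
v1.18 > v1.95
False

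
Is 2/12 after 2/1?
Yes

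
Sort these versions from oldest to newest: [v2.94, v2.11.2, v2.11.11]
[v2.11.2, v2.11.11, v2.94]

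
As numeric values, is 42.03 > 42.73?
False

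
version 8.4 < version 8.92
True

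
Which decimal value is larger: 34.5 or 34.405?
34.5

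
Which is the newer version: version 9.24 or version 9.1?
version 9.24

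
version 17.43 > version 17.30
True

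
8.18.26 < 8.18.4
False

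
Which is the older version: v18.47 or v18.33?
v18.33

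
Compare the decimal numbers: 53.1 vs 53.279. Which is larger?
53.279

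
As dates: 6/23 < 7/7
True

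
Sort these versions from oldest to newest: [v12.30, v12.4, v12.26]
[v12.4, v12.26, v12.30]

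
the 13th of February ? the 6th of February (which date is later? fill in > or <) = >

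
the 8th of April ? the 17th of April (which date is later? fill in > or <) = <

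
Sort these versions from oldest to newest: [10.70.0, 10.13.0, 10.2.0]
[10.2.0, 10.13.0, 10.70.0]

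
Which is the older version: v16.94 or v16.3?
v16.3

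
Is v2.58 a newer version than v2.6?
Yes. Version numbers are compared segment by segment as integers, not as decimals: minor version 58 > 6, so v2.58 > v2.6 (even though the decimal 2.58 < 2.6).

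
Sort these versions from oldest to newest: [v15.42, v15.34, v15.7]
[v15.7, v15.34, v15.42]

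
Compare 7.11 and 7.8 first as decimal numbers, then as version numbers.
As decimals: 7.11 < 7.8. As versions: v7.11 > v7.8 (minor version 11 > 8).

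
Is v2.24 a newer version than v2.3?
Yes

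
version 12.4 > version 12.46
False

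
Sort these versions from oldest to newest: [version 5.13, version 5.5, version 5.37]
[version 5.5, version 5.13, version 5.37]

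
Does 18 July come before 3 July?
No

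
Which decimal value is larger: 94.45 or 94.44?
94.45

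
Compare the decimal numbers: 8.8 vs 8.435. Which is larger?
8.8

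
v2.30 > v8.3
False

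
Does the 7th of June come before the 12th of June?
Yes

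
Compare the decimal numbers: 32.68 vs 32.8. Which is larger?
32.8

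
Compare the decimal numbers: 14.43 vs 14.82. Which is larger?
14.82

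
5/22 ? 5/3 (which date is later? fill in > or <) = >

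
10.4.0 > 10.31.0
False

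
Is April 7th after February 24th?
Yes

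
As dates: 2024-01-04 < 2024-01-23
True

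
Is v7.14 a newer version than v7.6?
Yes. Version numbers are compared segment by segment as integers, not as decimals: minor version 14 > 6, so v7.14 > v7.6 (even though the decimal 7.14 < 7.6).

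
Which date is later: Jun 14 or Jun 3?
Jun 14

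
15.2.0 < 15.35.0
True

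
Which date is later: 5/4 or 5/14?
5/14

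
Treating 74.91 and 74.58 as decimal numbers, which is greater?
74.91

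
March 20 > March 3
True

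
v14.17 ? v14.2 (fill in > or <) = >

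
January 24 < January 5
False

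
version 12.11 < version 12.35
True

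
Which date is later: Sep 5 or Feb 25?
Sep 5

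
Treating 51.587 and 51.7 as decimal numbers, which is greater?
51.7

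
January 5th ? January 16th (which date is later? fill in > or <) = <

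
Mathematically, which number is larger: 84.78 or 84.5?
84.78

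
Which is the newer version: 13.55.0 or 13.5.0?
13.55.0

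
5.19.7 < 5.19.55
True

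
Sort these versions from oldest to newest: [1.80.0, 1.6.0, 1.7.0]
[1.6.0, 1.7.0, 1.80.0]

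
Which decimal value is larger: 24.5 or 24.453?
24.5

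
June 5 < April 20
False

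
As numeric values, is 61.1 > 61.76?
False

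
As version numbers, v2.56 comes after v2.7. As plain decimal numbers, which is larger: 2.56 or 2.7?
2.7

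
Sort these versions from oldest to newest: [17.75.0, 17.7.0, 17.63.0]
[17.7.0, 17.63.0, 17.75.0]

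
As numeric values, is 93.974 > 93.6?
True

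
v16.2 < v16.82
True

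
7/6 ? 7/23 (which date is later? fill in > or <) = <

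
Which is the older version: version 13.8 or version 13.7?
version 13.7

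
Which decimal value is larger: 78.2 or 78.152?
78.2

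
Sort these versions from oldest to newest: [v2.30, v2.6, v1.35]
[v1.35, v2.6, v2.30]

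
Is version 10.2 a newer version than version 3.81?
Yes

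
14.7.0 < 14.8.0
True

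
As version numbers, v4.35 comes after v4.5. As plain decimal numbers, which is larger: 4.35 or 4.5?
4.5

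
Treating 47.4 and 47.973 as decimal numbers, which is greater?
47.973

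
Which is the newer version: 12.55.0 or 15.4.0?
15.4.0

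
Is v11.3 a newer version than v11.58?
No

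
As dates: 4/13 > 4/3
True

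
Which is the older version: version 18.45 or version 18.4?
version 18.4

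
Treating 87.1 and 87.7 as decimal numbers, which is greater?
87.7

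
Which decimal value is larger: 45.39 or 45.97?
45.97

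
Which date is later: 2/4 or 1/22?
2/4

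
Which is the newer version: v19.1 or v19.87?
v19.87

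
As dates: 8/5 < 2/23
False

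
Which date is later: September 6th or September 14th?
September 14th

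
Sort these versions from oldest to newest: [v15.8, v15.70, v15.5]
[v15.5, v15.8, v15.70]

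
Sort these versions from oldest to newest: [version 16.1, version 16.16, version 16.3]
[version 16.1, version 16.3, version 16.16]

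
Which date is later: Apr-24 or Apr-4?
Apr-24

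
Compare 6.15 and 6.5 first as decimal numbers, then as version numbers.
As decimals: 6.15 < 6.5. As versions: v6.15 > v6.5 (minor version 15 > 5).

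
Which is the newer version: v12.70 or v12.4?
v12.70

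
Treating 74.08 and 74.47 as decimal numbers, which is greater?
74.47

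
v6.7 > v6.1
True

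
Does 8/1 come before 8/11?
Yes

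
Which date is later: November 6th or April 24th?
November 6th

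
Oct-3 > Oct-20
False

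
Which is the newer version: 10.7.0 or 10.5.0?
10.7.0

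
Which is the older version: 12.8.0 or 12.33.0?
12.8.0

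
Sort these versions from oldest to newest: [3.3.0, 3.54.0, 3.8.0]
[3.3.0, 3.8.0, 3.54.0]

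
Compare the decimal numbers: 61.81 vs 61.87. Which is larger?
61.87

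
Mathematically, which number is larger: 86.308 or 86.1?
86.308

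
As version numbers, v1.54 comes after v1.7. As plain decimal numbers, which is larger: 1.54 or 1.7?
1.7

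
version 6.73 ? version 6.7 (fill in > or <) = >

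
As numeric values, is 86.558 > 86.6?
False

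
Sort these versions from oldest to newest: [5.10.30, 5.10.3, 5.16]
[5.10.3, 5.10.30, 5.16]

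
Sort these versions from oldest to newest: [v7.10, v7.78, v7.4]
[v7.4, v7.10, v7.78]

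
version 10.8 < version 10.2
False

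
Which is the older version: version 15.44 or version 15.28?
version 15.28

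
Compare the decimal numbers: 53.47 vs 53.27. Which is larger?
53.47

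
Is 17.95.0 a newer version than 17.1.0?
Yes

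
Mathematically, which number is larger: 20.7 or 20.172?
20.7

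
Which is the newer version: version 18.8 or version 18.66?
version 18.66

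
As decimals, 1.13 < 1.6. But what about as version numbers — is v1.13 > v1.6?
True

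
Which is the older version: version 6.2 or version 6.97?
version 6.2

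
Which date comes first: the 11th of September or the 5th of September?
the 5th of September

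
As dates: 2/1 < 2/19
True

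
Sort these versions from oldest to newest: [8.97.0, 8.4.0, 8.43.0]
[8.4.0, 8.43.0, 8.97.0]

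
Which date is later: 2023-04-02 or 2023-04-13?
2023-04-13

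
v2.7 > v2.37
False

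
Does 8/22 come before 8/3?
No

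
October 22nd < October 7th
False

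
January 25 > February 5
False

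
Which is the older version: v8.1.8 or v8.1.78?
v8.1.8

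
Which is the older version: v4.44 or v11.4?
v4.44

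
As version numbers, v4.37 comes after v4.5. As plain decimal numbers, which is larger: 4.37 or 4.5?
4.5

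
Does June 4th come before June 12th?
Yes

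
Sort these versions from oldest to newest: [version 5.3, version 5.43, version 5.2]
[version 5.2, version 5.3, version 5.43]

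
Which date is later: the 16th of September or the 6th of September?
the 16th of September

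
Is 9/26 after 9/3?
Yes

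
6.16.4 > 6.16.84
False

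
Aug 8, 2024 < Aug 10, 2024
True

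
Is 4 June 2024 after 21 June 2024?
No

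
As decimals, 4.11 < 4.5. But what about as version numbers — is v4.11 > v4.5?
True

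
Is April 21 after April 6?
Yes. Day 21 comes after day 6 in April — this is a date comparison, not a decimal one (the decimal 4.21 would be smaller than 4.6).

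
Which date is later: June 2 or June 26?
June 26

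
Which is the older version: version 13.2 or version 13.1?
version 13.1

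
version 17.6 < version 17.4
False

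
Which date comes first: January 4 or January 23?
January 4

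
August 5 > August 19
False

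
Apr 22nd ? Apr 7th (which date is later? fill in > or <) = >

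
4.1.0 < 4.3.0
True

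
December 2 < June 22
False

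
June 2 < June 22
True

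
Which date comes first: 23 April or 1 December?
23 April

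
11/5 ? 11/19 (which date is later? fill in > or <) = <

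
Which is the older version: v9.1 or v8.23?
v8.23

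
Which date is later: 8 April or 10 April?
10 April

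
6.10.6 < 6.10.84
True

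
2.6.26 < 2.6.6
False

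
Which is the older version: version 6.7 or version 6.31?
version 6.7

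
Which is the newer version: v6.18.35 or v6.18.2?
v6.18.35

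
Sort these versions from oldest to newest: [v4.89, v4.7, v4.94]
[v4.7, v4.89, v4.94]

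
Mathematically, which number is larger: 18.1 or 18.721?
18.721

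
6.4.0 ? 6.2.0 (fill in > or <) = >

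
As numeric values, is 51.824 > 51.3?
True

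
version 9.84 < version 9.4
False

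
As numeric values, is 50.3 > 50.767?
False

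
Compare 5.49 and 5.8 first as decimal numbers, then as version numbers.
As decimals: 5.49 < 5.8. As versions: v5.49 > v5.8 (minor version 49 > 8).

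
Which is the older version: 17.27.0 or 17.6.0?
17.6.0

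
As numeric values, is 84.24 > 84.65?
False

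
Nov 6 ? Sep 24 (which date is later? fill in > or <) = >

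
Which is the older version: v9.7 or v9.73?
v9.7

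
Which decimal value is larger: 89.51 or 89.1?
89.51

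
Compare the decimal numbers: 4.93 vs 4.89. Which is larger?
4.93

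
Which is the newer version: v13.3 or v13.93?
v13.93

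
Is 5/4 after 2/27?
Yes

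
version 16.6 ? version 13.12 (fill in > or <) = >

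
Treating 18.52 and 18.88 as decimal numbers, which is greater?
18.88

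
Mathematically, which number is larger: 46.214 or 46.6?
46.6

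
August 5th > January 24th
True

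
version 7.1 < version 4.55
False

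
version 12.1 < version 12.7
True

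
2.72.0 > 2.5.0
True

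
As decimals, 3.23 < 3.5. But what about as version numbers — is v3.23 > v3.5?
True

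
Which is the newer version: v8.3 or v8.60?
v8.60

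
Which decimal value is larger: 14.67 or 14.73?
14.73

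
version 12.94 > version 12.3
True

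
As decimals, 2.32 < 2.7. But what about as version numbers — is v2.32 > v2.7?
True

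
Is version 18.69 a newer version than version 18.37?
Yes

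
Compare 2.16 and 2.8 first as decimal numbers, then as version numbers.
As decimals: 2.16 < 2.8. As versions: v2.16 > v2.8 (minor version 16 > 8).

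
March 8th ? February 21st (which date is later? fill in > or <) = >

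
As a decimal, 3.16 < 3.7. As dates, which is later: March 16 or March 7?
March 16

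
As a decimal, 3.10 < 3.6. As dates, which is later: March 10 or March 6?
March 10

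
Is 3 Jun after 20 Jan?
Yes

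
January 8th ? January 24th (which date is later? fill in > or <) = <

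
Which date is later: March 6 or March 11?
March 11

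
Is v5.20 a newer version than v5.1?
Yes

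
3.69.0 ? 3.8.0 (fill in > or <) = >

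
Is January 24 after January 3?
Yes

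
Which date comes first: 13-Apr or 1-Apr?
1-Apr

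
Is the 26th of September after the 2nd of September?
Yes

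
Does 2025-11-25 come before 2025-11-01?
No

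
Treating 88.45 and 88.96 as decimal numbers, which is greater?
88.96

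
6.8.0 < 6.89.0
True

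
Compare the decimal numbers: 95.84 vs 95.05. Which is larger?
95.84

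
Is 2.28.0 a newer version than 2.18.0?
Yes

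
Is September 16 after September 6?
Yes. Day 16 comes after day 6 in September — this is a date comparison, not a decimal one (the decimal 9.16 would be smaller than 9.6).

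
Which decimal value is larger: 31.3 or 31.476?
31.476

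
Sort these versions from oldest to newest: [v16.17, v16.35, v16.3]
[v16.3, v16.17, v16.35]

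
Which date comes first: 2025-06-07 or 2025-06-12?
2025-06-07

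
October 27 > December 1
False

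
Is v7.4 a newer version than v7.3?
Yes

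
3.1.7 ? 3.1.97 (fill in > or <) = <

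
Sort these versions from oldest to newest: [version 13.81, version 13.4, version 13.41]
[version 13.4, version 13.41, version 13.81]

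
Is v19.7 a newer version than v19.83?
No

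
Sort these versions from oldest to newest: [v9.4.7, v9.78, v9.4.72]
[v9.4.7, v9.4.72, v9.78]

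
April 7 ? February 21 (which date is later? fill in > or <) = >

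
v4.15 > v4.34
False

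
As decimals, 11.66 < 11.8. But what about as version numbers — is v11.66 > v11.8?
True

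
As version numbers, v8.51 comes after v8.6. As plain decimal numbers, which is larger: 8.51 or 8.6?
8.6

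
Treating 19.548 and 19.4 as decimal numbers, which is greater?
19.548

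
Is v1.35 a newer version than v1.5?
Yes. Version numbers are compared segment by segment as integers, not as decimals: minor version 35 > 5, so v1.35 > v1.5 (even though the decimal 1.35 < 1.5).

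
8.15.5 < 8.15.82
True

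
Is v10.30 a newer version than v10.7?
Yes. Version numbers are compared segment by segment as integers, not as decimals: minor version 30 > 7, so v10.30 > v10.7 (even though the decimal 10.30 < 10.7).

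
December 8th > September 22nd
True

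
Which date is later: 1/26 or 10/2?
10/2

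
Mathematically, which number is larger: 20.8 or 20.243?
20.8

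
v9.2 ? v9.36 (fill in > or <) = <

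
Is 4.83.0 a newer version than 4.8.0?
Yes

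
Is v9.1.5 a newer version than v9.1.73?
No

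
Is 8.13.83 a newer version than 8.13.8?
Yes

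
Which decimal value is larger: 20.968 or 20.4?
20.968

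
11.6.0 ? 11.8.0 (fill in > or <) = <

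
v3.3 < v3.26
True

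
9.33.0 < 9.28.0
False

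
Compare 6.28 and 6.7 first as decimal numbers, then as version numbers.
As decimals: 6.28 < 6.7. As versions: v6.28 > v6.7 (minor version 28 > 7).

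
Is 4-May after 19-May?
No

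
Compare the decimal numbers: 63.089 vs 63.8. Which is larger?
63.8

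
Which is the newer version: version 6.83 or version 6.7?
version 6.83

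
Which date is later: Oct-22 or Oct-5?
Oct-22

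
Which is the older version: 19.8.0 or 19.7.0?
19.7.0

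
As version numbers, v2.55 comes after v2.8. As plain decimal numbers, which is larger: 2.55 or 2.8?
2.8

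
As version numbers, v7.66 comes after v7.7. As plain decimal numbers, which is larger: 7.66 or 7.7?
7.7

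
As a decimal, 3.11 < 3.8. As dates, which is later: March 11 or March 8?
March 11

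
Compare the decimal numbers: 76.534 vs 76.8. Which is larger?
76.8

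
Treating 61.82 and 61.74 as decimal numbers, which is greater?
61.82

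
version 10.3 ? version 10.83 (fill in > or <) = <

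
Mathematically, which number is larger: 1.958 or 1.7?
1.958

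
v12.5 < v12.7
True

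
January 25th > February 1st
False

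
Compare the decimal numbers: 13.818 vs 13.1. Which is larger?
13.818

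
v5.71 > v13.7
False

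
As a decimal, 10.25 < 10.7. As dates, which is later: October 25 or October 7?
October 25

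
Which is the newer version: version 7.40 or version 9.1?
version 9.1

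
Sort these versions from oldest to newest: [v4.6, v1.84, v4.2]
[v1.84, v4.2, v4.6]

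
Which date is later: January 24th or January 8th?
January 24th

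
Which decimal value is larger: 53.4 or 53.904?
53.904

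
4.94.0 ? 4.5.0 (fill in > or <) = >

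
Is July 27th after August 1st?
No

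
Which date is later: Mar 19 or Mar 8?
Mar 19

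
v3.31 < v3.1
False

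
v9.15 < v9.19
True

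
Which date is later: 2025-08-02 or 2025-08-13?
2025-08-13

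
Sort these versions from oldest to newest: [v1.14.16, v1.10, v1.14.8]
[v1.10, v1.14.8, v1.14.16]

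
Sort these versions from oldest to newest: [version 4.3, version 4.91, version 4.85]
[version 4.3, version 4.85, version 4.91]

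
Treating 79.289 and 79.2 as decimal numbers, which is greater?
79.289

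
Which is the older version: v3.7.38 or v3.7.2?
v3.7.2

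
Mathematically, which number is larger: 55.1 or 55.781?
55.781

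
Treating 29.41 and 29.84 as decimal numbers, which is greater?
29.84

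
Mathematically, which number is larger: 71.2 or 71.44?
71.44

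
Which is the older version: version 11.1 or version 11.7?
version 11.1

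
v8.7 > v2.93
True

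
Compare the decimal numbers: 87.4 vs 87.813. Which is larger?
87.813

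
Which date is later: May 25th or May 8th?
May 25th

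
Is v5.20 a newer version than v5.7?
Yes. Version numbers are compared segment by segment as integers, not as decimals: minor version 20 > 7, so v5.20 > v5.7 (even though the decimal 5.20 < 5.7).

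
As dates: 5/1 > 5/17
False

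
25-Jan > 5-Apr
False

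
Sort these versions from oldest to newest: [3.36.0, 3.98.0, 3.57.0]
[3.36.0, 3.57.0, 3.98.0]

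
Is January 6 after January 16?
No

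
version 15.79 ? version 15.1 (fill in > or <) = >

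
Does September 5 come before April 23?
No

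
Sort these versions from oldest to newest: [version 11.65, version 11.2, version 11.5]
[version 11.2, version 11.5, version 11.65]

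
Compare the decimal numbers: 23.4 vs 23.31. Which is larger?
23.4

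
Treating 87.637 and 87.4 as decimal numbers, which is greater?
87.637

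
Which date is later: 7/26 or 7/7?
7/26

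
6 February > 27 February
False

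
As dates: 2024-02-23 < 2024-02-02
False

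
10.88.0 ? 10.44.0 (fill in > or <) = >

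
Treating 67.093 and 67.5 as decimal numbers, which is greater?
67.5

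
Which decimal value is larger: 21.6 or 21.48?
21.6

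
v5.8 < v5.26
True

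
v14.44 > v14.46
False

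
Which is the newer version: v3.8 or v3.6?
v3.8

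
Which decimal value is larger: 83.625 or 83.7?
83.7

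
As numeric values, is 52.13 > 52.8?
False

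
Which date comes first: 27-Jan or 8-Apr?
27-Jan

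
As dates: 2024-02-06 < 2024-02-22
True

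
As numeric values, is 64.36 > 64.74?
False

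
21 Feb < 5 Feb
False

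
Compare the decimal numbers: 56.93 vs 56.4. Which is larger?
56.93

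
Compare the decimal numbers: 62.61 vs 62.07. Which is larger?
62.61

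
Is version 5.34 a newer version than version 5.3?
Yes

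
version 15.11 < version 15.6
False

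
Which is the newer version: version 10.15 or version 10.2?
version 10.15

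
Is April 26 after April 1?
Yes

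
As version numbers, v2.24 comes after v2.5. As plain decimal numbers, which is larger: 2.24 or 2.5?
2.5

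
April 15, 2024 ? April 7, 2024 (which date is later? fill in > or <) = >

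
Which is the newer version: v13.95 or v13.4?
v13.95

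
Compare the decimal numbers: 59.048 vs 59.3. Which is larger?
59.3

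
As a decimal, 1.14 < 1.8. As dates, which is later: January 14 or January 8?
January 14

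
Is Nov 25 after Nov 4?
Yes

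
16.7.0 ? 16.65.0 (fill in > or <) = <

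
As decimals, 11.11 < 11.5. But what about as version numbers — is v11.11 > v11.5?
True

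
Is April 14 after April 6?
Yes. Day 14 comes after day 6 in April — this is a date comparison, not a decimal one (the decimal 4.14 would be smaller than 4.6).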